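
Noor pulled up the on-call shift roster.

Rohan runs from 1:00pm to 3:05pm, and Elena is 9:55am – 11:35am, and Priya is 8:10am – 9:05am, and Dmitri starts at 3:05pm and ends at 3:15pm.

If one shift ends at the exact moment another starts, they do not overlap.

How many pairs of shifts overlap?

0

Sorted by start: Priya, Elena, Rohan, Dmitri.
Elena starts after Priya ends; Priya is clear from here.
Rohan starts after Elena ends; Elena is clear from here.
Dmitri starts exactly when Rohan ends (back-to-back, no overlap).
No pair overlaps.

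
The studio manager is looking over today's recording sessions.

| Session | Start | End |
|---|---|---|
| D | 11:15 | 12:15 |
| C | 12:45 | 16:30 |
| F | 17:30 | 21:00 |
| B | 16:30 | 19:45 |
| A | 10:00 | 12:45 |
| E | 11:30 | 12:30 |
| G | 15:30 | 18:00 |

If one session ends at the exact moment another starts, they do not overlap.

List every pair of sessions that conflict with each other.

Sorted by start: A, D, E, C, G, B, F.
D starts before A ends → A and D overlap.
E starts before A ends → A and E overlap.
C starts exactly when A ends (back-to-back, no overlap) — done with A.
E starts before D ends → D and E overlap.
C starts after D ends — done with D.
C starts after E ends — done with E.
G starts before C ends → C and G overlap.
B starts exactly when C ends (back-to-back, no overlap) — done with C.
B starts before G ends → G and B overlap.
F starts before G ends → G and F overlap.
F starts before B ends → B and F overlap.

A & D, A & E, B & F, B & G, C & G, D & E, F & G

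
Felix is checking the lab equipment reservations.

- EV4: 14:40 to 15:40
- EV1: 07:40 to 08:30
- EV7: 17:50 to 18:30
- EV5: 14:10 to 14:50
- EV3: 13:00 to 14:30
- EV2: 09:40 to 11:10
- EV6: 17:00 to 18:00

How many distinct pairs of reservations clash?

Sorted by start: EV1, EV2, EV3, EV5, EV4, EV6, EV7.
EV2 starts after EV1 ends, so EV1 has no further overlaps.
EV3 starts after EV2 ends, so EV2 has no further overlaps.
EV5 starts before EV3 ends → EV3 and EV5 overlap.
EV4 starts after EV3 ends, so EV3 has no further overlaps.
EV4 starts before EV5 ends → EV5 and EV4 overlap.
EV6 starts after EV5 ends, so EV5 has no further overlaps.
EV6 starts after EV4 ends, so EV4 has no further overlaps.
EV7 starts before EV6 ends → EV6 and EV7 overlap.
Overlapping pairs: EV3 & EV5, EV4 & EV5, EV6 & EV7 — 3 in total.

3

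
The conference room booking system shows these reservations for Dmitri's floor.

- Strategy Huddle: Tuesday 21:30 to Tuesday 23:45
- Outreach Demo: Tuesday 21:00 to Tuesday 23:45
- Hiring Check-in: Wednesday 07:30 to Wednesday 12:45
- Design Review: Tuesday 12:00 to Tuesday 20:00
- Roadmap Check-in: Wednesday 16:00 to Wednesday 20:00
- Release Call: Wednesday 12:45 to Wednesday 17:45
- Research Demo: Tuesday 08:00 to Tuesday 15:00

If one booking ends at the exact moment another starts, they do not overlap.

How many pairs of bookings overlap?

3

Two intervals overlap when each starts before the other ends.
Sorted by start: Research Demo, Design Review, Outreach Demo, Strategy Huddle, Hiring Check-in, Release Call, Roadmap Check-in.
Design Review starts before Research Demo ends → Research Demo and Design Review overlap.
Outreach Demo starts after Research Demo ends; Research Demo is clear from here.
Outreach Demo starts after Design Review ends; Design Review is clear from here.
Strategy Huddle starts before Outreach Demo ends → Outreach Demo and Strategy Huddle overlap.
Hiring Check-in starts after Outreach Demo ends; Outreach Demo is clear from here.
Hiring Check-in starts after Strategy Huddle ends; Strategy Huddle is clear from here.
Release Call starts exactly when Hiring Check-in ends (back-to-back, no overlap); Hiring Check-in is clear from here.
Roadmap Check-in starts before Release Call ends → Release Call and Roadmap Check-in overlap.
Overlapping pairs: Design Review & Research Demo, Outreach Demo & Strategy Huddle, Release Call & Roadmap Check-in — 3 in total.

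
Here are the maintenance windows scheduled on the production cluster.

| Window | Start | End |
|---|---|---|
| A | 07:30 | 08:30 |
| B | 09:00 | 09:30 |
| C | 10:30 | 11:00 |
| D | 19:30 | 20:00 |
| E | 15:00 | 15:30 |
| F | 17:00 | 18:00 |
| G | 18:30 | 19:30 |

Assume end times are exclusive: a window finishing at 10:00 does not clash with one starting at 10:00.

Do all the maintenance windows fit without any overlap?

Two intervals overlap when each starts before the other ends.
Sorted by start: A, B, C, E, F, G, D.
B starts after A ends, so nothing later overlaps A either.
C starts after B ends, so nothing later overlaps B either.
E starts after C ends, so nothing later overlaps C either.
F starts after E ends, so nothing later overlaps E either.
G starts after F ends, so nothing later overlaps F either.
D starts exactly when G ends (back-to-back, no overlap).
Every pair is clear; the schedule has no overlaps.

Yes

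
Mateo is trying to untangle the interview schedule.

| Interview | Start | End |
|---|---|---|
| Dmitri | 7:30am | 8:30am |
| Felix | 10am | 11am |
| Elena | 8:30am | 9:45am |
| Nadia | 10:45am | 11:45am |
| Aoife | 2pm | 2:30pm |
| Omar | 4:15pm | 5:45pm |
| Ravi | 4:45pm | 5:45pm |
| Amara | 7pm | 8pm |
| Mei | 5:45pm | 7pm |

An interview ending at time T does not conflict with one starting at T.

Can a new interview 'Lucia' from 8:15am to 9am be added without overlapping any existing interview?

No — it overlaps Dmitri, Elena

Dmitri: starts 7:30am before Lucia ends 9am, and ends 8:30am after Lucia starts 8:15am → overlap.
Elena: starts 8:30am before Lucia ends 9am, and ends 9:45am after Lucia starts 8:15am → overlap.
Felix: starts 10am at or after Lucia ends 9am → clear.
Nadia: starts 10:45am at or after Lucia ends 9am → clear.
Aoife: starts 2pm at or after Lucia ends 9am → clear.
Omar: starts 4:15pm at or after Lucia ends 9am → clear.
Ravi: starts 4:45pm at or after Lucia ends 9am → clear.
Mei: starts 5:45pm at or after Lucia ends 9am → clear.
Amara: starts 7pm at or after Lucia ends 9am → clear.
Lucia overlaps Dmitri, Elena.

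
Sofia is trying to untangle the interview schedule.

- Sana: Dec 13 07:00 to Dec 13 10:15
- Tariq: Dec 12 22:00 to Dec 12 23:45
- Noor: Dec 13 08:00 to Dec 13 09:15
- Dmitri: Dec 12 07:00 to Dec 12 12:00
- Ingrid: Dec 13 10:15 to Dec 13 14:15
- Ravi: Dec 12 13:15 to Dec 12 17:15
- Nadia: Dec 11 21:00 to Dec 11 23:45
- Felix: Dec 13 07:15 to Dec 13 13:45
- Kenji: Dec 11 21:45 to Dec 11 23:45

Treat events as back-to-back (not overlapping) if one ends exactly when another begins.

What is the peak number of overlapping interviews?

Sort all start/end points and keep a running count:
Dec 11 21:00 start Nadia → 1
Dec 11 21:45 start Kenji → 2
Dec 11 23:45 end Kenji → 1
Dec 11 23:45 end Nadia → 0
Dec 12 07:00 start Dmitri → 1
Dec 12 12:00 end Dmitri → 0
Dec 12 13:15 start Ravi → 1
Dec 12 17:15 end Ravi → 0
Dec 12 22:00 start Tariq → 1
Dec 12 23:45 end Tariq → 0
Dec 13 07:00 start Sana → 1
Dec 13 07:15 start Felix → 2
Dec 13 08:00 start Noor → 3
Dec 13 09:15 end Noor → 2
Dec 13 10:15 end Sana → 1
Dec 13 10:15 start Ingrid → 2
Dec 13 13:45 end Felix → 1
Dec 13 14:15 end Ingrid → 0
Peak is 3, at Dec 13 08:00 (Felix, Noor, Sana).

3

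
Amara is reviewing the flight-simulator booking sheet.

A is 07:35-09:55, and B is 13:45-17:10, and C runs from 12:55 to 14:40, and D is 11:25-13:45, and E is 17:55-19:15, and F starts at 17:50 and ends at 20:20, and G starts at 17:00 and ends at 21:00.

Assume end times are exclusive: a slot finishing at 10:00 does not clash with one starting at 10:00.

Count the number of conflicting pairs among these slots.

Sorted by start: A, D, C, B, G, F, E.
D starts after A ends, so A has no further overlaps.
C starts before D ends → D and C overlap.
B starts exactly when D ends (back-to-back, no overlap), so D has no further overlaps.
B starts before C ends → C and B overlap.
G starts after C ends, so C has no further overlaps.
G starts before B ends → B and G overlap.
F starts after B ends, so B has no further overlaps.
F starts before G ends → G and F overlap.
E starts before G ends → G and E overlap.
E starts before F ends → F and E overlap.
Overlapping pairs: B & C, B & G, C & D, E & F, E & G, F & G — 6 in total.

6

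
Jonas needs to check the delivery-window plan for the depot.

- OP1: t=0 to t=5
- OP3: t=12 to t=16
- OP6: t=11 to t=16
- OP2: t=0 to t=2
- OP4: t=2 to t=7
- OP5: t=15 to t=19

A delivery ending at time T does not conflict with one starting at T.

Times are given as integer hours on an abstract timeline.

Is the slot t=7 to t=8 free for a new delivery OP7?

OP1: ends t=5 at or before OP7 starts t=7 → clear.
OP2: ends t=2 at or before OP7 starts t=7 → clear.
OP4: ends t=7 at or before OP7 starts t=7 → clear.
OP6: starts t=11 at or after OP7 ends t=8 → clear.
OP3: starts t=12 at or after OP7 ends t=8 → clear.
OP5: starts t=15 at or after OP7 ends t=8 → clear.

Yes — the slot is free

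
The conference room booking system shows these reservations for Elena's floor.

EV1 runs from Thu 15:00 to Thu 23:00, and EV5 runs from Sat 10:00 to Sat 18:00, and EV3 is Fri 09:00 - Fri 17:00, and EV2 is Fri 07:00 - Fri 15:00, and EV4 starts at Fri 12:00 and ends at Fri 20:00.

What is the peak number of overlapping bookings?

3

Sort all start/end points and keep a running count:
Thu 15:00 start EV1 → 1
Thu 23:00 end EV1 → 0
Fri 07:00 start EV2 → 1
Fri 09:00 start EV3 → 2
Fri 12:00 start EV4 → 3
Fri 15:00 end EV2 → 2
Fri 17:00 end EV3 → 1
Fri 20:00 end EV4 → 0
Sat 10:00 start EV5 → 1
Sat 18:00 end EV5 → 0
Peak is 3, at Fri 12:00 (EV2, EV3, EV4).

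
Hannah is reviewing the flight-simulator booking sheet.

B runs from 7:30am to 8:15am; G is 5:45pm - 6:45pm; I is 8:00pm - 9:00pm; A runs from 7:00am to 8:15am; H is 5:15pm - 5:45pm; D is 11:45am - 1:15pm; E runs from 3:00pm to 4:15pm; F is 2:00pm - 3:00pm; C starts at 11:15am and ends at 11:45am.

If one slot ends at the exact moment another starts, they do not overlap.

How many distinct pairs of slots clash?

Sorted by start: A, B, C, D, F, E, H, G, I.
B starts before A ends → A and B overlap.
C starts after A ends — done with A.
C starts after B ends — done with B.
D starts exactly when C ends (back-to-back, no overlap) — done with C.
F starts after D ends — done with D.
E starts exactly when F ends (back-to-back, no overlap) — done with F.
H starts after E ends — done with E.
G starts exactly when H ends (back-to-back, no overlap) — done with H.
I starts after G ends.
Overlapping pairs: A & B — 1 in total.

1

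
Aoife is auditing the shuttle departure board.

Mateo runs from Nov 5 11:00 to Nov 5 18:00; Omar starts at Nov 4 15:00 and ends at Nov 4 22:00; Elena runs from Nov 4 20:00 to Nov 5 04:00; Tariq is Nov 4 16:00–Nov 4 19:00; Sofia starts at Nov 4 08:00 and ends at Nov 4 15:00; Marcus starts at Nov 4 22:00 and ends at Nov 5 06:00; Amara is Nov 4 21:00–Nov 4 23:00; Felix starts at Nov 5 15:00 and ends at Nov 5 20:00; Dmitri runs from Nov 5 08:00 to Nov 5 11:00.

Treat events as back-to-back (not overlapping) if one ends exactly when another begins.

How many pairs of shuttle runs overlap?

Sorted by start: Sofia, Omar, Tariq, Elena, Amara, Marcus, Dmitri, Mateo, Felix.
Omar starts exactly when Sofia ends (back-to-back, no overlap), so Sofia has no further overlaps.
Tariq starts before Omar ends → Omar and Tariq overlap.
Elena starts before Omar ends → Omar and Elena overlap.
Amara starts before Omar ends → Omar and Amara overlap.
Marcus starts exactly when Omar ends (back-to-back, no overlap), so Omar has no further overlaps.
Elena starts after Tariq ends, so Tariq has no further overlaps.
Amara starts before Elena ends → Elena and Amara overlap.
Marcus starts before Elena ends → Elena and Marcus overlap.
Dmitri starts after Elena ends, so Elena has no further overlaps.
Marcus starts before Amara ends → Amara and Marcus overlap.
Dmitri starts after Amara ends, so Amara has no further overlaps.
Dmitri starts after Marcus ends, so Marcus has no further overlaps.
Mateo starts exactly when Dmitri ends (back-to-back, no overlap), so Dmitri has no further overlaps.
Felix starts before Mateo ends → Mateo and Felix overlap.
Overlapping pairs: Amara & Elena, Amara & Marcus, Amara & Omar, Elena & Marcus, Elena & Omar, Felix & Mateo, Omar & Tariq — 7 in total.

7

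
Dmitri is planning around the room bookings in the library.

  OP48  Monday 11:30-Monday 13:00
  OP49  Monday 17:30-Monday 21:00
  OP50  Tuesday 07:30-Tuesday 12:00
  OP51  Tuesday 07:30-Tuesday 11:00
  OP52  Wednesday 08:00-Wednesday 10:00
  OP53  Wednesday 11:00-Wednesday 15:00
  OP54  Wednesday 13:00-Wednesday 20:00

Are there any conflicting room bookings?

Check each pair: they overlap iff neither finishes before the other starts.
Sorted by start: OP48, OP49, OP50, OP51, OP52, OP53, OP54.
OP49 starts after OP48 ends — done with OP48.
OP50 starts after OP49 ends — done with OP49.
OP51 starts before OP50 ends → OP50 and OP51 overlap.
That's a conflict, so the schedule is not conflict-free.

Yes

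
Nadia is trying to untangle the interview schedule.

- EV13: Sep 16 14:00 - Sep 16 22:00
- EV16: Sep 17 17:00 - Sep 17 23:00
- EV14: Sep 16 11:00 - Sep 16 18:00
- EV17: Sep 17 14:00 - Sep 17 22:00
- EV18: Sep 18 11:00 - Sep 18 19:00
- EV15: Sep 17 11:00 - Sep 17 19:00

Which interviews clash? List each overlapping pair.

EV13 & EV14, EV15 & EV16, EV15 & EV17, EV16 & EV17

Two intervals overlap when each starts before the other ends.
Sorted by start: EV14, EV13, EV15, EV17, EV16, EV18.
EV13 starts before EV14 ends → EV14 and EV13 overlap.
EV15 starts after EV14 ends; EV14 is clear from here.
EV15 starts after EV13 ends; EV13 is clear from here.
EV17 starts before EV15 ends → EV15 and EV17 overlap.
EV16 starts before EV15 ends → EV15 and EV16 overlap.
EV18 starts after EV15 ends.
EV16 starts before EV17 ends → EV17 and EV16 overlap.
EV18 starts after EV17 ends.
EV18 starts after EV16 ends.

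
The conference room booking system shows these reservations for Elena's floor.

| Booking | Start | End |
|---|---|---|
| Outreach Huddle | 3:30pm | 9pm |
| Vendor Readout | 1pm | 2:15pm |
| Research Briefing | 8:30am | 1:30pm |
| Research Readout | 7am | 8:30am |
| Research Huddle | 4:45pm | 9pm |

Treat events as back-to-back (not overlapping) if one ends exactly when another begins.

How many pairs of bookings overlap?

Sorted by start: Research Readout, Research Briefing, Vendor Readout, Outreach Huddle, Research Huddle.
Research Briefing starts exactly when Research Readout ends (back-to-back, no overlap), so nothing later overlaps Research Readout either.
Vendor Readout starts before Research Briefing ends → Research Briefing and Vendor Readout overlap.
Outreach Huddle starts after Research Briefing ends, so nothing later overlaps Research Briefing either.
Outreach Huddle starts after Vendor Readout ends, so nothing later overlaps Vendor Readout either.
Research Huddle starts before Outreach Huddle ends → Outreach Huddle and Research Huddle overlap.
Overlapping pairs: Outreach Huddle & Research Huddle, Research Briefing & Vendor Readout — 2 in total.

2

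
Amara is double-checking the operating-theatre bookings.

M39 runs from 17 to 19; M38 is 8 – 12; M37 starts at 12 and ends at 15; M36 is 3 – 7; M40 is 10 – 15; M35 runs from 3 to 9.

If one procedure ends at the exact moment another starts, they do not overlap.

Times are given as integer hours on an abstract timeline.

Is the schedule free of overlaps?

No

Sorted by start: M35, M36, M38, M40, M37, M39.
M36 starts before M35 ends → M35 and M36 overlap.
That's a conflict, so the schedule is not conflict-free.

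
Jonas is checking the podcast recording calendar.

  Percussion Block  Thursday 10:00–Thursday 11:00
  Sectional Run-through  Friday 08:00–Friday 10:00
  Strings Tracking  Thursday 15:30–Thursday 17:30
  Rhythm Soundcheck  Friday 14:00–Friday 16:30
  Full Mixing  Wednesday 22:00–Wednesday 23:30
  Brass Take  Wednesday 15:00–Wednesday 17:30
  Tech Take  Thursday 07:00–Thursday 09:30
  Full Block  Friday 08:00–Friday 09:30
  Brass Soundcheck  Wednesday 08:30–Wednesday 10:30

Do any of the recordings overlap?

Yes

Sorted by start: Brass Soundcheck, Brass Take, Full Mixing, Tech Take, Percussion Block, Strings Tracking, Sectional Run-through, Full Block, Rhythm Soundcheck.
Brass Take starts after Brass Soundcheck ends, so nothing later overlaps Brass Soundcheck either.
Full Mixing starts after Brass Take ends, so nothing later overlaps Brass Take either.
Tech Take starts after Full Mixing ends, so nothing later overlaps Full Mixing either.
Percussion Block starts after Tech Take ends, so nothing later overlaps Tech Take either.
Strings Tracking starts after Percussion Block ends, so nothing later overlaps Percussion Block either.
Sectional Run-through starts after Strings Tracking ends, so nothing later overlaps Strings Tracking either.
Full Block starts before Sectional Run-through ends → Sectional Run-through and Full Block overlap.
That's a conflict, so the schedule is not conflict-free.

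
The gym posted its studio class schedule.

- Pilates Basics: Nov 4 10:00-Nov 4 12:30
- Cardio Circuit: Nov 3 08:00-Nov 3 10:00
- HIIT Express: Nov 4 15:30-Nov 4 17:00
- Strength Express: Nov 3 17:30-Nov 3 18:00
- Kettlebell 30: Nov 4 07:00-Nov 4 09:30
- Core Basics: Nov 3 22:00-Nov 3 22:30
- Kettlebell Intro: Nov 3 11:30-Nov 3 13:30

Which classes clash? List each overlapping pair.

none

Check each pair: they overlap iff neither finishes before the other starts.
Sorted by start: Cardio Circuit, Kettlebell Intro, Strength Express, Core Basics, Kettlebell 30, Pilates Basics, HIIT Express.
Kettlebell Intro starts after Cardio Circuit ends, so nothing later overlaps Cardio Circuit either.
Strength Express starts after Kettlebell Intro ends, so nothing later overlaps Kettlebell Intro either.
Core Basics starts after Strength Express ends, so nothing later overlaps Strength Express either.
Kettlebell 30 starts after Core Basics ends, so nothing later overlaps Core Basics either.
Pilates Basics starts after Kettlebell 30 ends, so nothing later overlaps Kettlebell 30 either.
HIIT Express starts after Pilates Basics ends.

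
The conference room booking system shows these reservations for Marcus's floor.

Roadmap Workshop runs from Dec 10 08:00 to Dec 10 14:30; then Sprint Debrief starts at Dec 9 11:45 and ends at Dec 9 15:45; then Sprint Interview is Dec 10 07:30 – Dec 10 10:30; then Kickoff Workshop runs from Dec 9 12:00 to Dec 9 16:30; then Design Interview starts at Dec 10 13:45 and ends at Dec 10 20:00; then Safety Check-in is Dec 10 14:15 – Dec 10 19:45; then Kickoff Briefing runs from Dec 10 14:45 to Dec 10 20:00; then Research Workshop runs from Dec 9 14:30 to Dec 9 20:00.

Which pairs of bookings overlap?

Check each pair: they overlap iff neither finishes before the other starts.
Sorted by start: Sprint Debrief, Kickoff Workshop, Research Workshop, Sprint Interview, Roadmap Workshop, Design Interview, Safety Check-in, Kickoff Briefing.
Kickoff Workshop starts before Sprint Debrief ends → Sprint Debrief and Kickoff Workshop overlap.
Research Workshop starts before Sprint Debrief ends → Sprint Debrief and Research Workshop overlap.
Sprint Interview starts after Sprint Debrief ends; Sprint Debrief is clear from here.
Research Workshop starts before Kickoff Workshop ends → Kickoff Workshop and Research Workshop overlap.
Sprint Interview starts after Kickoff Workshop ends; Kickoff Workshop is clear from here.
Sprint Interview starts after Research Workshop ends; Research Workshop is clear from here.
Roadmap Workshop starts before Sprint Interview ends → Sprint Interview and Roadmap Workshop overlap.
Design Interview starts after Sprint Interview ends; Sprint Interview is clear from here.
Design Interview starts before Roadmap Workshop ends → Roadmap Workshop and Design Interview overlap.
Safety Check-in starts before Roadmap Workshop ends → Roadmap Workshop and Safety Check-in overlap.
Kickoff Briefing starts after Roadmap Workshop ends.
Safety Check-in starts before Design Interview ends → Design Interview and Safety Check-in overlap.
Kickoff Briefing starts before Design Interview ends → Design Interview and Kickoff Briefing overlap.
Kickoff Briefing starts before Safety Check-in ends → Safety Check-in and Kickoff Briefing overlap.

Design Interview & Kickoff Briefing, Design Interview & Roadmap Workshop, Design Interview & Safety Check-in, Kickoff Briefing & Safety Check-in, Kickoff Workshop & Research Workshop, Kickoff Workshop & Sprint Debrief, Research Workshop & Sprint Debrief, Roadmap Workshop & Safety Check-in, Roadmap Workshop & Sprint Interview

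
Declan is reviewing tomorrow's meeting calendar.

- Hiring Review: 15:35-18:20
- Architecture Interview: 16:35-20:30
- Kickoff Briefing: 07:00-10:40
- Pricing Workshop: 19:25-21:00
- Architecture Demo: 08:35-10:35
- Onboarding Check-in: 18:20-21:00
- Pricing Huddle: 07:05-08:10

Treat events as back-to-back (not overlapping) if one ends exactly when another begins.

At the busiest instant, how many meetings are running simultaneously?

Walk through starts and ends in time order (an end at T is processed before a start at T):
07:00 start Kickoff Briefing → 1
07:05 start Pricing Huddle → 2
08:10 end Pricing Huddle → 1
08:35 start Architecture Demo → 2
10:35 end Architecture Demo → 1
10:40 end Kickoff Briefing → 0
15:35 start Hiring Review → 1
16:35 start Architecture Interview → 2
18:20 end Hiring Review → 1
18:20 start Onboarding Check-in → 2
19:25 start Pricing Workshop → 3
20:30 end Architecture Interview → 2
21:00 end Onboarding Check-in → 1
21:00 end Pricing Workshop → 0
Peak is 3, at 19:25 (Architecture Interview, Onboarding Check-in, Pricing Workshop).

3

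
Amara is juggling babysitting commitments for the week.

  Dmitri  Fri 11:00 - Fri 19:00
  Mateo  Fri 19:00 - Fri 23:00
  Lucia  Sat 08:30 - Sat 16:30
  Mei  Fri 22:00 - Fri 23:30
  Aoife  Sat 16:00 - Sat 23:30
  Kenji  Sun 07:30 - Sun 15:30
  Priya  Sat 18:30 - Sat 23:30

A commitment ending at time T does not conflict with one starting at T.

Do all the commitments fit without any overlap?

Check each pair: they overlap iff neither finishes before the other starts.
Sorted by start: Dmitri, Mateo, Mei, Lucia, Aoife, Priya, Kenji.
Mateo starts exactly when Dmitri ends (back-to-back, no overlap), so Dmitri has no further overlaps.
Mei starts before Mateo ends → Mateo and Mei overlap.
That's a conflict, so the schedule is not conflict-free.

No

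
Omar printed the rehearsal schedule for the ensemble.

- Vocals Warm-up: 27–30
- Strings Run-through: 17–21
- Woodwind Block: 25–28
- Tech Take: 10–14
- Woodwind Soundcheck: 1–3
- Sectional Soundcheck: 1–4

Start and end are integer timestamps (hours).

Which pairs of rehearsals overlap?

Sectional Soundcheck & Woodwind Soundcheck, Vocals Warm-up & Woodwind Block

Sorted by start: Woodwind Soundcheck, Sectional Soundcheck, Tech Take, Strings Run-through, Woodwind Block, Vocals Warm-up.
Sectional Soundcheck starts before Woodwind Soundcheck ends → Woodwind Soundcheck and Sectional Soundcheck overlap.
Tech Take starts after Woodwind Soundcheck ends, so Woodwind Soundcheck has no further overlaps.
Tech Take starts after Sectional Soundcheck ends, so Sectional Soundcheck has no further overlaps.
Strings Run-through starts after Tech Take ends, so Tech Take has no further overlaps.
Woodwind Block starts after Strings Run-through ends, so Strings Run-through has no further overlaps.
Vocals Warm-up starts before Woodwind Block ends → Woodwind Block and Vocals Warm-up overlap.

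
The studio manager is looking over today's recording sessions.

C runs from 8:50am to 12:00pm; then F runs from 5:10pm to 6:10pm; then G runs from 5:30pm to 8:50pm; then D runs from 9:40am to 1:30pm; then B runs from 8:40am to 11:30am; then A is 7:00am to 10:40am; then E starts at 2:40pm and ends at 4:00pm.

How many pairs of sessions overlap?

Check each pair: they overlap iff neither finishes before the other starts.
Sorted by start: A, B, C, D, E, F, G.
B starts before A ends → A and B overlap.
C starts before A ends → A and C overlap.
D starts before A ends → A and D overlap.
E starts after A ends, so A has no further overlaps.
C starts before B ends → B and C overlap.
D starts before B ends → B and D overlap.
E starts after B ends, so B has no further overlaps.
D starts before C ends → C and D overlap.
E starts after C ends, so C has no further overlaps.
E starts after D ends, so D has no further overlaps.
F starts after E ends, so E has no further overlaps.
G starts before F ends → F and G overlap.
Overlapping pairs: A & B, A & C, A & D, B & C, B & D, C & D, F & G — 7 in total.

7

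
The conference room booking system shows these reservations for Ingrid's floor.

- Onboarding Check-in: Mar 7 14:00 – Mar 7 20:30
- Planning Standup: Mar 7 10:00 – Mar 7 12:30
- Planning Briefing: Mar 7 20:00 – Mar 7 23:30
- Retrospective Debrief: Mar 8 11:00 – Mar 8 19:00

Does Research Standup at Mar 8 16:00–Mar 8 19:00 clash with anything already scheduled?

Yes — it overlaps Retrospective Debrief

Planning Standup: ends Mar 7 12:30 at or before Research Standup starts Mar 8 16:00 → clear.
Onboarding Check-in: ends Mar 7 20:30 at or before Research Standup starts Mar 8 16:00 → clear.
Planning Briefing: ends Mar 7 23:30 at or before Research Standup starts Mar 8 16:00 → clear.
Retrospective Debrief: starts Mar 8 11:00 before Research Standup ends Mar 8 19:00, and ends Mar 8 19:00 after Research Standup starts Mar 8 16:00 → overlap.
Research Standup overlaps Retrospective Debrief.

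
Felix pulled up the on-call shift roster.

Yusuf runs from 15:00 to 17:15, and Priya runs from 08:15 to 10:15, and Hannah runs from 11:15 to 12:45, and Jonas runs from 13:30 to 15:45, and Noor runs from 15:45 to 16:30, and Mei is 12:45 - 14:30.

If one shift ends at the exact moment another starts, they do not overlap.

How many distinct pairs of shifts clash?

3

Sorted by start: Priya, Hannah, Mei, Jonas, Yusuf, Noor.
Hannah starts after Priya ends, so nothing later overlaps Priya either.
Mei starts exactly when Hannah ends (back-to-back, no overlap), so nothing later overlaps Hannah either.
Jonas starts before Mei ends → Mei and Jonas overlap.
Yusuf starts after Mei ends, so nothing later overlaps Mei either.
Yusuf starts before Jonas ends → Jonas and Yusuf overlap.
Noor starts exactly when Jonas ends (back-to-back, no overlap).
Noor starts before Yusuf ends → Yusuf and Noor overlap.
Overlapping pairs: Jonas & Mei, Jonas & Yusuf, Noor & Yusuf — 3 in total.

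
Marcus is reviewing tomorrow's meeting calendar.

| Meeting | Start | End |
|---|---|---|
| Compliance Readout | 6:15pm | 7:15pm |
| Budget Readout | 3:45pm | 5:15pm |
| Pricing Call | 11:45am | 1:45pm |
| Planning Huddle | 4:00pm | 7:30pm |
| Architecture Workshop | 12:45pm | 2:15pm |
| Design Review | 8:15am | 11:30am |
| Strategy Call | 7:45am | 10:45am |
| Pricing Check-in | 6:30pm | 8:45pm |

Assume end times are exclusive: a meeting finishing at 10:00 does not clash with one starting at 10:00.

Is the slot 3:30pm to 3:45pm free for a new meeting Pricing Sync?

Yes — the slot is free

Strategy Call: ends 10:45am at or before Pricing Sync starts 3:30pm → clear.
Design Review: ends 11:30am at or before Pricing Sync starts 3:30pm → clear.
Pricing Call: ends 1:45pm at or before Pricing Sync starts 3:30pm → clear.
Architecture Workshop: ends 2:15pm at or before Pricing Sync starts 3:30pm → clear.
Budget Readout: starts 3:45pm at or after Pricing Sync ends 3:45pm → clear.
Planning Huddle: starts 4:00pm at or after Pricing Sync ends 3:45pm → clear.
Compliance Readout: starts 6:15pm at or after Pricing Sync ends 3:45pm → clear.
Pricing Check-in: starts 6:30pm at or after Pricing Sync ends 3:45pm → clear.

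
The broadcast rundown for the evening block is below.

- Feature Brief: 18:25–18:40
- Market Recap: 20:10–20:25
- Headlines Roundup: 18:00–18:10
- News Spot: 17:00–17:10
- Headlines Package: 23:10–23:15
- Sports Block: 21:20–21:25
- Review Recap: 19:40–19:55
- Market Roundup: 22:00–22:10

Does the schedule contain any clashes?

Two intervals overlap when each starts before the other ends.
Sorted by start: News Spot, Headlines Roundup, Feature Brief, Review Recap, Market Recap, Sports Block, Market Roundup, Headlines Package.
Headlines Roundup starts after News Spot ends, so News Spot has no further overlaps.
Feature Brief starts after Headlines Roundup ends, so Headlines Roundup has no further overlaps.
Review Recap starts after Feature Brief ends, so Feature Brief has no further overlaps.
Market Recap starts after Review Recap ends, so Review Recap has no further overlaps.
Sports Block starts after Market Recap ends, so Market Recap has no further overlaps.
Market Roundup starts after Sports Block ends, so Sports Block has no further overlaps.
Headlines Package starts after Market Roundup ends.
Every pair is clear; the schedule has no overlaps.

No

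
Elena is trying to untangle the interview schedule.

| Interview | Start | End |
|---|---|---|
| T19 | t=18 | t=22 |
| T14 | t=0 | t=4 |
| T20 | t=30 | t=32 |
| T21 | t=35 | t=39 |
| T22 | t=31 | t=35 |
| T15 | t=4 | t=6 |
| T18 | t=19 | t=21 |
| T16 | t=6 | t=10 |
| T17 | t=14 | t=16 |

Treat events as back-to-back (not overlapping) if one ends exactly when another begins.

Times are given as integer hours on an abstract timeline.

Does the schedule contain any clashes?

Yes

Sorted by start: T14, T15, T16, T17, T19, T18, T20, T22, T21.
T15 starts exactly when T14 ends (back-to-back, no overlap), so T14 has no further overlaps.
T16 starts exactly when T15 ends (back-to-back, no overlap), so T15 has no further overlaps.
T17 starts after T16 ends, so T16 has no further overlaps.
T19 starts after T17 ends, so T17 has no further overlaps.
T18 starts before T19 ends → T19 and T18 overlap.
That's a conflict, so the schedule is not conflict-free.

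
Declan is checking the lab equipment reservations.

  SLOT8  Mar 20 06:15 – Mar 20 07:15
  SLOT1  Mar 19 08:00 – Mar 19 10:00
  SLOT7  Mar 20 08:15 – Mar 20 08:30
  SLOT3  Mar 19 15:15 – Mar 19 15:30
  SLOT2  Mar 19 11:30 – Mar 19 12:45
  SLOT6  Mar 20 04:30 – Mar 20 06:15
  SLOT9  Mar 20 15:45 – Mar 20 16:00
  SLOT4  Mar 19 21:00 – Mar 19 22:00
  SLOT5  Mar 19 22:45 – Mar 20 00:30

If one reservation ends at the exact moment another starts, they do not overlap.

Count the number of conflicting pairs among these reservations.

Check each pair: they overlap iff neither finishes before the other starts.
Sorted by start: SLOT1, SLOT2, SLOT3, SLOT4, SLOT5, SLOT6, SLOT8, SLOT7, SLOT9.
SLOT2 starts after SLOT1 ends, so nothing later overlaps SLOT1 either.
SLOT3 starts after SLOT2 ends, so nothing later overlaps SLOT2 either.
SLOT4 starts after SLOT3 ends, so nothing later overlaps SLOT3 either.
SLOT5 starts after SLOT4 ends, so nothing later overlaps SLOT4 either.
SLOT6 starts after SLOT5 ends, so nothing later overlaps SLOT5 either.
SLOT8 starts exactly when SLOT6 ends (back-to-back, no overlap), so nothing later overlaps SLOT6 either.
SLOT7 starts after SLOT8 ends, so nothing later overlaps SLOT8 either.
SLOT9 starts after SLOT7 ends.
No pair overlaps.

0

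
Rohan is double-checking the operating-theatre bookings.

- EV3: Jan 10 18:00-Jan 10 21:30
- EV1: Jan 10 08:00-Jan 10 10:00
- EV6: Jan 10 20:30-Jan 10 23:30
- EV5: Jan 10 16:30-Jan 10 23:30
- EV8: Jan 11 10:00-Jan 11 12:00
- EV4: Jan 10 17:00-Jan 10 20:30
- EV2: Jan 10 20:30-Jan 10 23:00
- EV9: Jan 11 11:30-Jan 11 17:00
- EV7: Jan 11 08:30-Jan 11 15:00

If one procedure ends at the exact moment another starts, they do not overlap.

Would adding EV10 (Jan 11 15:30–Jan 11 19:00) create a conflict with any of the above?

Yes — it overlaps EV9

EV1: ends Jan 10 10:00 at or before EV10 starts Jan 11 15:30 → clear.
EV5: ends Jan 10 23:30 at or before EV10 starts Jan 11 15:30 → clear.
EV4: ends Jan 10 20:30 at or before EV10 starts Jan 11 15:30 → clear.
EV3: ends Jan 10 21:30 at or before EV10 starts Jan 11 15:30 → clear.
EV2: ends Jan 10 23:00 at or before EV10 starts Jan 11 15:30 → clear.
EV6: ends Jan 10 23:30 at or before EV10 starts Jan 11 15:30 → clear.
EV7: ends Jan 11 15:00 at or before EV10 starts Jan 11 15:30 → clear.
EV8: ends Jan 11 12:00 at or before EV10 starts Jan 11 15:30 → clear.
EV9: starts Jan 11 11:30 before EV10 ends Jan 11 19:00, and ends Jan 11 17:00 after EV10 starts Jan 11 15:30 → overlap.
EV10 overlaps EV9.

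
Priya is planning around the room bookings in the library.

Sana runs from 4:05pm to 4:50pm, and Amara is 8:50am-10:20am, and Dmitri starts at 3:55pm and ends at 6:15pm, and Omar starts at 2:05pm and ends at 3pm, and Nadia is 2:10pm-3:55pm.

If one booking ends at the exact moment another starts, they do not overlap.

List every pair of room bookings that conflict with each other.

Dmitri & Sana, Nadia & Omar

Sorted by start: Amara, Omar, Nadia, Dmitri, Sana.
Omar starts after Amara ends, so Amara has no further overlaps.
Nadia starts before Omar ends → Omar and Nadia overlap.
Dmitri starts after Omar ends, so Omar has no further overlaps.
Dmitri starts exactly when Nadia ends (back-to-back, no overlap), so Nadia has no further overlaps.
Sana starts before Dmitri ends → Dmitri and Sana overlap.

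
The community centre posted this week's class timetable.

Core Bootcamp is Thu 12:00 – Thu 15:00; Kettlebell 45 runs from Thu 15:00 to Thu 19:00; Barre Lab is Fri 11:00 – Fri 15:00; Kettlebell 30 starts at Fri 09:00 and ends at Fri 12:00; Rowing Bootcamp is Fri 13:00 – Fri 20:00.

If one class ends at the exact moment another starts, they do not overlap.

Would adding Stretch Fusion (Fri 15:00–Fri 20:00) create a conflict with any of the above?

Yes — it overlaps Rowing Bootcamp

Core Bootcamp: ends Thu 15:00 at or before Stretch Fusion starts Fri 15:00 → clear.
Kettlebell 45: ends Thu 19:00 at or before Stretch Fusion starts Fri 15:00 → clear.
Kettlebell 30: ends Fri 12:00 at or before Stretch Fusion starts Fri 15:00 → clear.
Barre Lab: ends Fri 15:00 at or before Stretch Fusion starts Fri 15:00 → clear.
Rowing Bootcamp: starts Fri 13:00 before Stretch Fusion ends Fri 20:00, and ends Fri 20:00 after Stretch Fusion starts Fri 15:00 → overlap.
Stretch Fusion overlaps Rowing Bootcamp.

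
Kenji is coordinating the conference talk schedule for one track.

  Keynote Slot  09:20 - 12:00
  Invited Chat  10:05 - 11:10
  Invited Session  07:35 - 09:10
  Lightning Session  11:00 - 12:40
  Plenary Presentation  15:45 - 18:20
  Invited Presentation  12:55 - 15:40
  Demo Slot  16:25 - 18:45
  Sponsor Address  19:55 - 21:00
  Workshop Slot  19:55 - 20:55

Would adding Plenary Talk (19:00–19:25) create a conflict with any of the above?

No — it doesn't clash with anything

Invited Session: ends 09:10 at or before Plenary Talk starts 19:00 → clear.
Keynote Slot: ends 12:00 at or before Plenary Talk starts 19:00 → clear.
Invited Chat: ends 11:10 at or before Plenary Talk starts 19:00 → clear.
Lightning Session: ends 12:40 at or before Plenary Talk starts 19:00 → clear.
Invited Presentation: ends 15:40 at or before Plenary Talk starts 19:00 → clear.
Plenary Presentation: ends 18:20 at or before Plenary Talk starts 19:00 → clear.
Demo Slot: ends 18:45 at or before Plenary Talk starts 19:00 → clear.
Sponsor Address: starts 19:55 at or after Plenary Talk ends 19:25 → clear.
Workshop Slot: starts 19:55 at or after Plenary Talk ends 19:25 → clear.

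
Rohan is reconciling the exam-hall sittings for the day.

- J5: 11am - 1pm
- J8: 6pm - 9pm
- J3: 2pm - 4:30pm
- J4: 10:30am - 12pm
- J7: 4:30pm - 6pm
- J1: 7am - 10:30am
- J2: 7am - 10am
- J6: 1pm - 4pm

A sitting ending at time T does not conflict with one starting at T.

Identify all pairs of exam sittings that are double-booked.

J1 & J2, J3 & J6, J4 & J5

Sorted by start: J1, J2, J4, J5, J6, J3, J7, J8.
J2 starts before J1 ends → J1 and J2 overlap.
J4 starts exactly when J1 ends (back-to-back, no overlap); J1 is clear from here.
J4 starts after J2 ends; J2 is clear from here.
J5 starts before J4 ends → J4 and J5 overlap.
J6 starts after J4 ends; J4 is clear from here.
J6 starts exactly when J5 ends (back-to-back, no overlap); J5 is clear from here.
J3 starts before J6 ends → J6 and J3 overlap.
J7 starts after J6 ends; J6 is clear from here.
J7 starts exactly when J3 ends (back-to-back, no overlap); J3 is clear from here.
J8 starts exactly when J7 ends (back-to-back, no overlap).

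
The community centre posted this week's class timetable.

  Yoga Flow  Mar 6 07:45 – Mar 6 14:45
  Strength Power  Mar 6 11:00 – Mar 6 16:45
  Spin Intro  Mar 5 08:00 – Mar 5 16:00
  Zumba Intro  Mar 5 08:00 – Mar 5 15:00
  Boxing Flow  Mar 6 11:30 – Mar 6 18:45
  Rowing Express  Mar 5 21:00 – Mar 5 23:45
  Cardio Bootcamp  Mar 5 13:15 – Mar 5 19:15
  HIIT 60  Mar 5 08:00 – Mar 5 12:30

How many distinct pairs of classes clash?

Check each pair: they overlap iff neither finishes before the other starts.
Sorted by start: Spin Intro, HIIT 60, Zumba Intro, Cardio Bootcamp, Rowing Express, Yoga Flow, Strength Power, Boxing Flow.
HIIT 60 starts before Spin Intro ends → Spin Intro and HIIT 60 overlap.
Zumba Intro starts before Spin Intro ends → Spin Intro and Zumba Intro overlap.
Cardio Bootcamp starts before Spin Intro ends → Spin Intro and Cardio Bootcamp overlap.
Rowing Express starts after Spin Intro ends — done with Spin Intro.
Zumba Intro starts before HIIT 60 ends → HIIT 60 and Zumba Intro overlap.
Cardio Bootcamp starts after HIIT 60 ends — done with HIIT 60.
Cardio Bootcamp starts before Zumba Intro ends → Zumba Intro and Cardio Bootcamp overlap.
Rowing Express starts after Zumba Intro ends — done with Zumba Intro.
Rowing Express starts after Cardio Bootcamp ends — done with Cardio Bootcamp.
Yoga Flow starts after Rowing Express ends — done with Rowing Express.
Strength Power starts before Yoga Flow ends → Yoga Flow and Strength Power overlap.
Boxing Flow starts before Yoga Flow ends → Yoga Flow and Boxing Flow overlap.
Boxing Flow starts before Strength Power ends → Strength Power and Boxing Flow overlap.
Overlapping pairs: Boxing Flow & Strength Power, Boxing Flow & Yoga Flow, Cardio Bootcamp & Spin Intro, Cardio Bootcamp & Zumba Intro, HIIT 60 & Spin Intro, HIIT 60 & Zumba Intro, Spin Intro & Zumba Intro, Strength Power & Yoga Flow — 8 in total.

8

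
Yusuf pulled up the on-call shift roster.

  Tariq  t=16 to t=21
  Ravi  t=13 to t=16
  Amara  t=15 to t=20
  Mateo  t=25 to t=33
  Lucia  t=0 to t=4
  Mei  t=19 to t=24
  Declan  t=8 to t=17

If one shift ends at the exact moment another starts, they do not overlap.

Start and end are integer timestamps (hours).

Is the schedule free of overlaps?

Sorted by start: Lucia, Declan, Ravi, Amara, Tariq, Mei, Mateo.
Declan starts after Lucia ends; Lucia is clear from here.
Ravi starts before Declan ends → Declan and Ravi overlap.
That's a conflict, so the schedule is not conflict-free.

No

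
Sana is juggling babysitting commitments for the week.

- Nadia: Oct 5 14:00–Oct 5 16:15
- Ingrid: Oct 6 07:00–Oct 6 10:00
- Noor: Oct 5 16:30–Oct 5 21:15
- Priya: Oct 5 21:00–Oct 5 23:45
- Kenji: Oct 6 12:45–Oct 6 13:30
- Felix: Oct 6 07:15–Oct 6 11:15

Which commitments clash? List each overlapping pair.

Felix & Ingrid, Noor & Priya

Sorted by start: Nadia, Noor, Priya, Ingrid, Felix, Kenji.
Noor starts after Nadia ends; Nadia is clear from here.
Priya starts before Noor ends → Noor and Priya overlap.
Ingrid starts after Noor ends; Noor is clear from here.
Ingrid starts after Priya ends; Priya is clear from here.
Felix starts before Ingrid ends → Ingrid and Felix overlap.
Kenji starts after Ingrid ends.
Kenji starts after Felix ends.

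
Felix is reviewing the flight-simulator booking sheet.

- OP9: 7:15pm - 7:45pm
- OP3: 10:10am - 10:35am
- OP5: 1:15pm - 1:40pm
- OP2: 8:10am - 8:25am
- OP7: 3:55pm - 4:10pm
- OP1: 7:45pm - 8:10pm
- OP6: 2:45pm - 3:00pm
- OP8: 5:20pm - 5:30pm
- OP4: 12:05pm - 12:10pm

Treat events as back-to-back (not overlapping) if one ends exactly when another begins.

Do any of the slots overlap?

Sorted by start: OP2, OP3, OP4, OP5, OP6, OP7, OP8, OP9, OP1.
OP3 starts after OP2 ends, so OP2 has no further overlaps.
OP4 starts after OP3 ends, so OP3 has no further overlaps.
OP5 starts after OP4 ends, so OP4 has no further overlaps.
OP6 starts after OP5 ends, so OP5 has no further overlaps.
OP7 starts after OP6 ends, so OP6 has no further overlaps.
OP8 starts after OP7 ends, so OP7 has no further overlaps.
OP9 starts after OP8 ends, so OP8 has no further overlaps.
OP1 starts exactly when OP9 ends (back-to-back, no overlap).
Every pair is clear; the schedule has no overlaps.

No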